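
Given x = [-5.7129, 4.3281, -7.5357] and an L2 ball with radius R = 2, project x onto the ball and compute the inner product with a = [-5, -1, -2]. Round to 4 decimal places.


Step 1: Compute ||x|| (intermediates to 6 decimals).
||x|| = sqrt((-5.7129)^2 + 4.3281^2 + (-7.5357)^2) = 10.399829
Step 2: Project.
Since ||x|| > R, scale = R/||x|| = 2/10.399829 = 0.192311, proj(x) = scale * x
proj(x) = [-1.098654, 0.832341, -1.449198]
Step 3: Dot product.
a^T * proj(x) = -5*(-1.098654) - 1*0.832341 - 2*(-1.449198) = 7.5593


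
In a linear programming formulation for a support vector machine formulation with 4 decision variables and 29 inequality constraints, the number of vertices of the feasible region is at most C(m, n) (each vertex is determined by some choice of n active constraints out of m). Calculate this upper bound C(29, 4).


Each vertex corresponds to some choice of n active constraints out of m, so the number of vertices is at most C(m, n) = m! / (n!(m-n)!).
m = 29, n = 4
Numerator: 29 * 28 * 27 * 26
Denominator: 4! = 24
C(29, 4) = 23751


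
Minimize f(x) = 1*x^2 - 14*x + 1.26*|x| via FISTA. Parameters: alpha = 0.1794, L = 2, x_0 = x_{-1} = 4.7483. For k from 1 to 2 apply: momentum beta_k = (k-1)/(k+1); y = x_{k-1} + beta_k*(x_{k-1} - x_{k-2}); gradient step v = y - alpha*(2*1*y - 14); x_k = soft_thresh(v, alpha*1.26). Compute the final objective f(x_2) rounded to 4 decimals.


FISTA on f(x) = 1*x^2 - 14*x + 1.26*|x|
L = 2, alpha = 0.1794
Iteration 1: beta = 0.0, y = 4.7483 + 0.0*(4.7483 - 4.7483) = 4.7483
  grad(y) = -4.5034, v = y - alpha*grad = 5.5562
  prox(v) = soft_thresh(5.5562, 0.226) = 5.3302
Iteration 2: beta = 0.3333, y = 5.3302 + 0.3333*(5.3302 - 4.7483) = 5.5241
  grad(y) = -2.9518, v = y - alpha*grad = 6.0537
  prox(v) = soft_thresh(6.0537, 0.226) = 5.8276
f(x_2) = 1*5.8276^2 - 14*5.8276 + 1.26*|5.8276| = -40.2827


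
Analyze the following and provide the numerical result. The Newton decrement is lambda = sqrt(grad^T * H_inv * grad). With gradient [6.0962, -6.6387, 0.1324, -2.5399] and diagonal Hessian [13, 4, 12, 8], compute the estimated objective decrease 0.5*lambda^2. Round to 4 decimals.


Step 1: H is diagonal, so H^(-1) * g = [0.4689, -1.6597, 0.011, -0.3175].
Step 2: g^T H^(-1) g = sum_i g_i^2 / H_ii
  = (6.0962)^2/13 + (-6.6387)^2/4 + (0.1324)^2/12 + (-2.5399)^2/8
  = 2.8587 + 11.0181 + 0.0015 + 0.8064 = 14.6847
Step 3: Objective decrease = 0.5 * g^T H^(-1) g = 7.3423


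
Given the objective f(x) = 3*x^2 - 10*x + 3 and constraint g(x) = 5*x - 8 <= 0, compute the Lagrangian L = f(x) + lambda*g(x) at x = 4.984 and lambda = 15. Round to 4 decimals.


Step 1: Evaluate f(x).
f(4.984) = 3*4.984^2 - 10*4.984 + 3 = 27.6808
Step 2: Evaluate g(x).
g(4.984) = 5*4.984 - 8 = 16.92
Step 3: Compute Lagrangian.
L = 27.6808 + 15*16.92 = 281.4808


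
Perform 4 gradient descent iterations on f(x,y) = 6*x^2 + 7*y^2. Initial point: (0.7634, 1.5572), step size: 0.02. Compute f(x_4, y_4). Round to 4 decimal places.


Gradient descent on f(x,y) = 6*x^2 + 7*y^2.
Starting point: (0.7634, 1.5572), alpha = 0.02
Step 1: grad_x = 2*6*0.7634 = 9.1608, grad_y = 2*7*1.5572 = 21.8008
  x_1 = 0.7634 - 0.02*9.1608 = 0.5802
  y_1 = 1.5572 - 0.02*21.8008 = 1.1212
Step 2: grad_x = 2*6*0.5802 = 6.9622, grad_y = 2*7*1.1212 = 15.6966
  x_2 = 0.5802 - 0.02*6.9622 = 0.4409
  y_2 = 1.1212 - 0.02*15.6966 = 0.8073
Step 3: grad_x = 2*6*0.4409 = 5.2913, grad_y = 2*7*0.8073 = 11.3015
  x_3 = 0.4409 - 0.02*5.2913 = 0.3351
  y_3 = 0.8073 - 0.02*11.3015 = 0.5812
Step 4: grad_x = 2*6*0.3351 = 4.0214, grad_y = 2*7*0.5812 = 8.1371
  x_4 = 0.3351 - 0.02*4.0214 = 0.2547
  y_4 = 0.5812 - 0.02*8.1371 = 0.4185
f(0.2547, 0.4185) = 6*0.2547^2 + 7*0.4185^2 = 1.6151


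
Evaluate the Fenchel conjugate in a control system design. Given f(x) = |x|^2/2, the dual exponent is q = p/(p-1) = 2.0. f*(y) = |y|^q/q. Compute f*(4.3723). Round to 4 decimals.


The conjugate exponent q satisfies 1/p + 1/q = 1.
p = 2, so q = 2/(2 - 1) = 2.0
|y|^q = 4.3723^2.0 = 19.117
f*(4.3723) = 19.117 / 2.0 = 9.5585


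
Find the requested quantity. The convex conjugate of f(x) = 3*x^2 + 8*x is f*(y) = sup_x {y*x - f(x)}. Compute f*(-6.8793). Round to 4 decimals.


f*(y) = sup_x {y*x - a*x^2 - b*x} = sup_x {(y-b)*x - a*x^2}
FOC: (y - b) - 2a*x = 0 => x* = (y - b)/(2a)
x* = (-6.8793 - 8)/(2*3) = -2.4799
f*(-6.8793) = (y-b)^2/(4a) = (-6.8793 - 8)^2/(4*3)
= 221.3936/12 = 18.4495


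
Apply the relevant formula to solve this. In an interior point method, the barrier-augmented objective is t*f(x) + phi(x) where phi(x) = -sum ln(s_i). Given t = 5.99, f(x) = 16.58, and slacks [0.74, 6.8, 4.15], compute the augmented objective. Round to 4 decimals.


Step 1: Compute log-barrier.
ln values: [-0.3011, 1.9169, 1.4231]
phi = -(-0.3011 + 1.9169 + 1.4231) = -3.0389
Step 2: Compute augmented objective.
t*f(x) = 5.99*16.58 = 99.3142
Total = 99.3142 - 3.0389 = 96.2753


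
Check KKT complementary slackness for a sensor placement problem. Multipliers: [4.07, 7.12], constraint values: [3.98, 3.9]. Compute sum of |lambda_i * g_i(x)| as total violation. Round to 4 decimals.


KKT complementary slackness check:
lambda_1 * g_1 = 4.07 * 3.98 = 16.1986
lambda_2 * g_2 = 7.12 * 3.9 = 27.768
Total violation = 16.1986 + 27.768 = 43.9666


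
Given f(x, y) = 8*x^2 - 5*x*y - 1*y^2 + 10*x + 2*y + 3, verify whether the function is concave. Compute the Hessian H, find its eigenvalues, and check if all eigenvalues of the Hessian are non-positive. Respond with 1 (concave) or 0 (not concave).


The Hessian of f(x,y) = 8*x^2 - 5*x*y - 1*y^2 + 10*x + 2*y + 3 is:
H = [[16, -5], [-5, -2]]
Trace = 16 - 2 = 14
Determinant = 16*-2 - (-5)^2 = -57
Discriminant = (14)^2 - 4*-57 = 424.0
Eigenvalues: lambda_1 = -3.2956, lambda_2 = 17.2956
The function is not concave.

0


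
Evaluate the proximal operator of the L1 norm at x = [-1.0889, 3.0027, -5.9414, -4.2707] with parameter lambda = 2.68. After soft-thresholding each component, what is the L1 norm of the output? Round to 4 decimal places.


Soft-thresholding with lambda = 2.68:
prox(-1.0889) = sign(-1.0889)*max(|-1.0889| - 2.68, 0) = 0.0
prox(3.0027) = sign(3.0027)*max(|3.0027| - 2.68, 0) = 0.3227
prox(-5.9414) = sign(-5.9414)*max(|-5.9414| - 2.68, 0) = -3.2614
prox(-4.2707) = sign(-4.2707)*max(|-4.2707| - 2.68, 0) = -1.5907
prox(x) = [0.0, 0.3227, -3.2614, -1.5907]
||prox(x)||_1 = 0.0 + 0.3227 + 3.2614 + 1.5907 = 5.1748


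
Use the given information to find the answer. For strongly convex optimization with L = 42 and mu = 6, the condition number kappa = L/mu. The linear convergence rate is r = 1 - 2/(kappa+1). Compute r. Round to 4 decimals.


Step 1: Compute the condition number.
kappa = L/mu = 42/6 = 7.0
Step 2: Compute the convergence rate.
r = 1 - 2/(kappa + 1) = 1 - 2*mu/(L + mu) = (L - mu)/(L + mu) = 36/48 = 0.75


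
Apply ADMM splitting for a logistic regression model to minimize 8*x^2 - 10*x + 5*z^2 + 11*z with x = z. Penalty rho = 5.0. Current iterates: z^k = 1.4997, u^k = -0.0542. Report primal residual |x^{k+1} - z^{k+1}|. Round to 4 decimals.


ADMM iteration with rho = 5.0, z^k = 1.4997, u^k = -0.0542
Step 1: x-update.
Minimize 8*x^2 - 10*x + (5.0/2)*(x - 1.4997 - 0.0542)^2
FOC: (2*8 + 5.0)*x = 10 + 5.0*(1.4997 + 0.0542)
x^{k+1} = 0.8462
Step 2: z-update.
Minimize 5*z^2 + 11*z + (5.0/2)*(0.8462 - z - 0.0542)^2
FOC: (2*5 + 5.0)*z = -11 + 5.0*(0.8462 - 0.0542)
z^{k+1} = -0.4693
Step 3: u-update.
u^{k+1} = -0.0542 + 0.8462 + 0.4693 = 1.2613
Step 4: Primal residual = |0.8462 + 0.4693| = 1.3155


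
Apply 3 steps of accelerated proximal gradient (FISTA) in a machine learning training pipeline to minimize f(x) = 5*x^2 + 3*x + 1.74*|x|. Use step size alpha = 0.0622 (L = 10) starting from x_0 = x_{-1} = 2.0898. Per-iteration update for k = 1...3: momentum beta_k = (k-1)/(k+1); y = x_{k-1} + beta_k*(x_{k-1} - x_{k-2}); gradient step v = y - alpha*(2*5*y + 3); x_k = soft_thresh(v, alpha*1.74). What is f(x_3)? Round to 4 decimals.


FISTA on f(x) = 5*x^2 + 3*x + 1.74*|x|
L = 10, alpha = 0.0622
Iteration 1: beta = 0.0, y = 2.0898 + 0.0*(2.0898 - 2.0898) = 2.0898
  grad(y) = 23.898, v = y - alpha*grad = 0.6033
  prox(v) = soft_thresh(0.6033, 0.1082) = 0.4951
Iteration 2: beta = 0.3333, y = 0.4951 + 0.3333*(0.4951 - 2.0898) = -0.0364
  grad(y) = 2.6356, v = y - alpha*grad = -0.2004
  prox(v) = soft_thresh(-0.2004, 0.1082) = -0.0921
Iteration 3: beta = 0.5, y = -0.0921 + 0.5*(-0.0921 - 0.4951) = -0.3858
  grad(y) = -0.8578, v = y - alpha*grad = -0.3324
  prox(v) = soft_thresh(-0.3324, 0.1082) = -0.2242
f(x_3) = 5*(-0.2242)^2 + 3*(-0.2242) + 1.74*|-0.2242| = -0.0312


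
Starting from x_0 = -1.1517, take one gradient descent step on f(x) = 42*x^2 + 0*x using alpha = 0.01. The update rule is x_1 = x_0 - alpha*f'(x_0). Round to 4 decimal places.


We compute the gradient at x_0 and apply the update.
f'(x) = 84*x + 0
f'(-1.1517) = 84*-1.1517 + 0 = -96.7428
x_1 = -1.1517 - 0.01*-96.7428 = -0.1843


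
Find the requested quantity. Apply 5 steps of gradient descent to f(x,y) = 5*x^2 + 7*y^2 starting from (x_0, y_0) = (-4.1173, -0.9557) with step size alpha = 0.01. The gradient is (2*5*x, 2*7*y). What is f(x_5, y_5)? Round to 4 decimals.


Gradient descent on f(x,y) = 5*x^2 + 7*y^2.
Starting point: (-4.1173, -0.9557), alpha = 0.01
Step 1: grad_x = 2*5*-4.1173 = -41.173, grad_y = 2*7*-0.9557 = -13.3798
  x_1 = -4.1173 - 0.01*-41.173 = -3.7056
  y_1 = -0.9557 - 0.01*-13.3798 = -0.8219
Step 2: grad_x = 2*5*-3.7056 = -37.0557, grad_y = 2*7*-0.8219 = -11.5066
  x_2 = -3.7056 - 0.01*-37.0557 = -3.335
  y_2 = -0.8219 - 0.01*-11.5066 = -0.7068
Step 3: grad_x = 2*5*-3.335 = -33.3501, grad_y = 2*7*-0.7068 = -9.8957
  x_3 = -3.335 - 0.01*-33.3501 = -3.0015
  y_3 = -0.7068 - 0.01*-9.8957 = -0.6079
Step 4: grad_x = 2*5*-3.0015 = -30.0151, grad_y = 2*7*-0.6079 = -8.5103
  x_4 = -3.0015 - 0.01*-30.0151 = -2.7014
  y_4 = -0.6079 - 0.01*-8.5103 = -0.5228
Step 5: grad_x = 2*5*-2.7014 = -27.0136, grad_y = 2*7*-0.5228 = -7.3189
  x_5 = -2.7014 - 0.01*-27.0136 = -2.4312
  y_5 = -0.5228 - 0.01*-7.3189 = -0.4496
f(-2.4312, -0.4496) = 5*(-2.4312)^2 + 7*(-0.4496)^2 = 30.9692


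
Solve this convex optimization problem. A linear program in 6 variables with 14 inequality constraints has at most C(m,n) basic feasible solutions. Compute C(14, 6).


Each vertex corresponds to some choice of n active constraints out of m, so the number of vertices is at most C(m, n) = m! / (n!(m-n)!).
m = 14, n = 6
Numerator: 14 * 13 * 12 * 11 * 10 * 9
Denominator: 6! = 720
C(14, 6) = 3003


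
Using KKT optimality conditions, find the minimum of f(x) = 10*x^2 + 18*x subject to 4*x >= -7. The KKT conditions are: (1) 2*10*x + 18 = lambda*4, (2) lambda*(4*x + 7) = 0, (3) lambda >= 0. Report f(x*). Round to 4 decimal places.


Step 1: Try lambda = 0 (constraint inactive).
Stationarity: 2*10*x + 18 = 0
x* = -18/(2*10) = -0.9
Check constraint: 4*-0.9 = -3.6 >= -7 -- satisfied.
Step 2: Compute optimal value.
f(x*) = 10*(-0.9)^2 + 18*(-0.9) = -8.1


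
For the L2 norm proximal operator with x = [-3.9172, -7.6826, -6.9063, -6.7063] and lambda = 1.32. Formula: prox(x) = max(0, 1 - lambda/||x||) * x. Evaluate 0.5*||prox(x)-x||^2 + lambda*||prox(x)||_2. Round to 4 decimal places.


Step 1: Compute ||x||.
||x|| = 12.9243
Step 2: Compute scaling factor.
scale = max(0, 1 - 1.32/12.9243) = 0.8979
Step 3: prox(x) = [-3.5171, -6.898, -6.2009, -6.0214]
||prox(x)|| = 11.6043
Step 4: Proximal objective.
0.5*||prox-x||^2 = 0.8712
lambda*||prox|| = 15.3177
Total = 16.1889


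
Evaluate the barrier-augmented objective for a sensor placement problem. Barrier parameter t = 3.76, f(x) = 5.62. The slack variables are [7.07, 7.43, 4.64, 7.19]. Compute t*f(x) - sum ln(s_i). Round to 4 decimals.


Step 1: Compute log-barrier.
ln values: [1.9559, 2.0055, 1.5347, 1.9727]
phi = -(1.9559 + 2.0055 + 1.5347 + 1.9727) = -7.4688
Step 2: Compute augmented objective.
t*f(x) = 3.76*5.62 = 21.1312
Total = 21.1312 - 7.4688 = 13.6624


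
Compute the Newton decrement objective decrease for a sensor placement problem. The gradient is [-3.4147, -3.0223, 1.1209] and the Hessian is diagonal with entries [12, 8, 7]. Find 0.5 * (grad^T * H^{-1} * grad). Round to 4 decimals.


Step 1: H is diagonal, so H^(-1) * g = [-0.2846, -0.3778, 0.1601].
Step 2: g^T H^(-1) g = sum_i g_i^2 / H_ii
  = (-3.4147)^2/12 + (-3.0223)^2/8 + (1.1209)^2/7
  = 0.9717 + 1.1418 + 0.1795 = 2.293
Step 3: Objective decrease = 0.5 * g^T H^(-1) g = 1.1465


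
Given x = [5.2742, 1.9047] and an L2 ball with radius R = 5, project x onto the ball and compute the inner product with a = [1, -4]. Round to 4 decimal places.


Step 1: Compute ||x|| (intermediates to 6 decimals).
||x|| = sqrt(5.2742^2 + 1.9047^2) = 5.60759
Step 2: Project.
Since ||x|| > R, scale = R/||x|| = 5/5.60759 = 0.891649, proj(x) = scale * x
proj(x) = [4.702735, 1.698324]
Step 3: Dot product.
a^T * proj(x) = 1*4.702735 - 4*1.698324 = -2.0906


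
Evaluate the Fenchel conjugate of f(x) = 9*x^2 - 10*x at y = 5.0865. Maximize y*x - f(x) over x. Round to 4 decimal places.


f*(y) = sup_x {y*x - a*x^2 - b*x} = sup_x {(y-b)*x - a*x^2}
FOC: (y - b) - 2a*x = 0 => x* = (y - b)/(2a)
x* = (5.0865 + 10)/(2*9) = 0.8381
f*(5.0865) = (y-b)^2/(4a) = (5.0865 + 10)^2/(4*9)
= 227.6025/36 = 6.3223


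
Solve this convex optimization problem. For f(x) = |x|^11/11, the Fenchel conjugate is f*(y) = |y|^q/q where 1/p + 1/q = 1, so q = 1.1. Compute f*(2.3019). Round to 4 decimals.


The conjugate exponent q satisfies 1/p + 1/q = 1.
p = 11, so q = 11/(11 - 1) = 1.1
|y|^q = 2.3019^1.1 = 2.502
f*(2.3019) = 2.502 / 1.1 = 2.2746


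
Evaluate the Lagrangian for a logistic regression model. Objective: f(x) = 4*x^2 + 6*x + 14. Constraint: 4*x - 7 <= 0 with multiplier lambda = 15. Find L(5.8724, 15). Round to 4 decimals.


Step 1: Evaluate f(x).
f(5.8724) = 4*5.8724^2 + 6*5.8724 + 14 = 187.1747
Step 2: Evaluate g(x).
g(5.8724) = 4*5.8724 - 7 = 16.4896
Step 3: Compute Lagrangian.
L = 187.1747 + 15*16.4896 = 434.5187


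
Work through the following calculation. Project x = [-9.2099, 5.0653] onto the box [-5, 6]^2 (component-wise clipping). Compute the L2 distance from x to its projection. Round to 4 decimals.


Project each component onto [-5, 6].
clip(-9.2099) = -5.0, clip(5.0653) = 5.0653
Projection = [-5.0, 5.0653]
Squared diffs: [17.7233, 0.0]
Distance = sqrt(17.7233) = 4.2099


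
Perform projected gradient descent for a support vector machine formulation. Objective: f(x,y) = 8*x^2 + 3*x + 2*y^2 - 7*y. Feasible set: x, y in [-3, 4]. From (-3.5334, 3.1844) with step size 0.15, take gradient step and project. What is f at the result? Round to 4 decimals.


Step 1: Compute gradient at (-3.5334, 3.1844).
grad_x = 2*8*-3.5334 + 3 = -53.5344
grad_y = 2*2*3.1844 - 7 = 5.7376
Step 2: Gradient step.
x_raw = -3.5334 - 0.15*-53.5344 = 4.4968
y_raw = 3.1844 - 0.15*5.7376 = 2.3238
Step 3: Project onto [-3, 4].
x_proj = clip(4.4968) = 4.0
y_proj = clip(2.3238) = 2.3238
Step 4: Evaluate f.
f(4.0, 2.3238) = 134.5334


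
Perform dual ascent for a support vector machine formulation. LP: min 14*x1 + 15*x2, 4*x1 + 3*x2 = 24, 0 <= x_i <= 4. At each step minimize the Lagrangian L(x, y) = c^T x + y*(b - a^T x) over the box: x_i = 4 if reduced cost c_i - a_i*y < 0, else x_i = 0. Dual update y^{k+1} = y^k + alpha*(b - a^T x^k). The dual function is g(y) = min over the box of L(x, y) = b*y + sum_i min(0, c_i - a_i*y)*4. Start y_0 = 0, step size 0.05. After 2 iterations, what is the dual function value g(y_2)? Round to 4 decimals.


Dual ascent for LP: min 14*x1 + 15*x2, 4*x1 + 3*x2 = 24, 0 <= x_i <= 4
Step 1: y^k = 0.0, reduced costs: (14.0, 15.0)
  x^k = (0.0, 0.0), subgradient = b - a^T x = 24.0
  y^{k+1} = 0.0 + 0.05*24.0 = 1.2
Step 2: y^k = 1.2, reduced costs: (9.2, 11.4)
  x^k = (0.0, 0.0), subgradient = b - a^T x = 24.0
  y^{k+1} = 1.2 + 0.05*24.0 = 2.4
Dual objective at y_2 = 2.4: reduced costs (4.4, 7.8), box minimizer x = (0.0, 0.0)
g(y_2) = b*y + (c1 - a1*y)*x1 + (c2 - a2*y)*x2 = 24*2.4 + 4.4*0.0 + 7.8*0.0 = 57.6 + 0.0 + 0.0 = 57.6


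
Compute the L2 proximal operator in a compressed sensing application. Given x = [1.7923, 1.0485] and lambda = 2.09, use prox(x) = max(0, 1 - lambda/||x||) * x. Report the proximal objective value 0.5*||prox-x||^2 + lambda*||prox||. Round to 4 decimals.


Step 1: Compute ||x||.
||x|| = 2.0765
Step 2: Compute scaling factor.
scale = max(0, 1 - 2.09/2.0765) = 0.0
Step 3: prox(x) = [0.0, 0.0]
||prox(x)|| = 0.0
Step 4: Proximal objective.
0.5*||prox-x||^2 = 2.1558
lambda*||prox|| = 0.0
Total = 2.1558


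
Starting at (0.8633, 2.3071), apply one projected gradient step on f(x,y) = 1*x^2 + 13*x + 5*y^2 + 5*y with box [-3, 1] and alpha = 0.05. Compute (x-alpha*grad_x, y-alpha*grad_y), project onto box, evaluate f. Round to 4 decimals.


Step 1: Compute gradient at (0.8633, 2.3071).
grad_x = 2*1*0.8633 + 13 = 14.7266
grad_y = 2*5*2.3071 + 5 = 28.071
Step 2: Gradient step.
x_raw = 0.8633 - 0.05*14.7266 = 0.127
y_raw = 2.3071 - 0.05*28.071 = 0.9036
Step 3: Project onto [-3, 1].
x_proj = clip(0.127) = 0.127
y_proj = clip(0.9036) = 0.9036
Step 4: Evaluate f.
f(0.127, 0.9036) = 10.2665


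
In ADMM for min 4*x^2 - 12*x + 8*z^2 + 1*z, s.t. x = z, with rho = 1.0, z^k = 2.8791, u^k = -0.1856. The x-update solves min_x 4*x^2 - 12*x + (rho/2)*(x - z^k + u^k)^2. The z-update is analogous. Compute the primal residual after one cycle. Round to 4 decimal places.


ADMM iteration with rho = 1.0, z^k = 2.8791, u^k = -0.1856
Step 1: x-update.
Minimize 4*x^2 - 12*x + (1.0/2)*(x - 2.8791 - 0.1856)^2
FOC: (2*4 + 1.0)*x = 12 + 1.0*(2.8791 + 0.1856)
x^{k+1} = 1.6739
Step 2: z-update.
Minimize 8*z^2 + 1*z + (1.0/2)*(1.6739 - z - 0.1856)^2
FOC: (2*8 + 1.0)*z = -1 + 1.0*(1.6739 - 0.1856)
z^{k+1} = 0.0287
Step 3: u-update.
u^{k+1} = -0.1856 + 1.6739 - 0.0287 = 1.4595
Step 4: Primal residual = |1.6739 - 0.0287| = 1.6451


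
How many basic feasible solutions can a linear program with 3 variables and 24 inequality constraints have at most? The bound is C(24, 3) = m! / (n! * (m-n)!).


Each vertex corresponds to some choice of n active constraints out of m, so the number of vertices is at most C(m, n) = m! / (n!(m-n)!).
m = 24, n = 3
Numerator: 24 * 23 * 22
Denominator: 3! = 6
C(24, 3) = 2024


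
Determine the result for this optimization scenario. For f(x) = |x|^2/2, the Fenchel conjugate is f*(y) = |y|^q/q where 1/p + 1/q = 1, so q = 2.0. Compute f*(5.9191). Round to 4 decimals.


The conjugate exponent q satisfies 1/p + 1/q = 1.
p = 2, so q = 2/(2 - 1) = 2.0
|y|^q = 5.9191^2.0 = 35.0357
f*(5.9191) = 35.0357 / 2.0 = 17.5179


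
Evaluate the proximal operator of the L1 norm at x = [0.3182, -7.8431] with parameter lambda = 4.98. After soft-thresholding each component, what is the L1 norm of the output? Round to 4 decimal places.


Soft-thresholding with lambda = 4.98:
prox(0.3182) = sign(0.3182)*max(|0.3182| - 4.98, 0) = 0.0
prox(-7.8431) = sign(-7.8431)*max(|-7.8431| - 4.98, 0) = -2.8631
prox(x) = [0.0, -2.8631]
||prox(x)||_1 = 0.0 + 2.8631 = 2.8631


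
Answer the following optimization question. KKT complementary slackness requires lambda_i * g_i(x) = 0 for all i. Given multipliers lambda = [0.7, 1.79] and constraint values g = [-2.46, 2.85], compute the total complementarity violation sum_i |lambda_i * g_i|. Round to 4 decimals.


KKT complementary slackness check:
lambda_1 * g_1 = 0.7 * -2.46 = -1.722
lambda_2 * g_2 = 1.79 * 2.85 = 5.1015
Total violation = 1.722 + 5.1015 = 6.8235


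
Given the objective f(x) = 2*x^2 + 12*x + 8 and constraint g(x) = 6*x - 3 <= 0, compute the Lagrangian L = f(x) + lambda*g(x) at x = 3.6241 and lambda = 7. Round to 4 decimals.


Step 1: Evaluate f(x).
f(3.6241) = 2*3.6241^2 + 12*3.6241 + 8 = 77.7574
Step 2: Evaluate g(x).
g(3.6241) = 6*3.6241 - 3 = 18.7446
Step 3: Compute Lagrangian.
L = 77.7574 + 7*18.7446 = 208.9696


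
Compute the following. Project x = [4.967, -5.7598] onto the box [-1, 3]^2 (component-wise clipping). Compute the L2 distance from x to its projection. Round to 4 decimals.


Project each component onto [-1, 3].
clip(4.967) = 3.0, clip(-5.7598) = -1.0
Projection = [3.0, -1.0]
Squared diffs: [3.8691, 22.6557]
Distance = sqrt(26.5248) = 5.1502


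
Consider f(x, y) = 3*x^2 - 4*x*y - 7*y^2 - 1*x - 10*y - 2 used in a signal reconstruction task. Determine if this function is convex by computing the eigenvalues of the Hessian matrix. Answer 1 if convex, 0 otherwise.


The Hessian of f(x,y) = 3*x^2 - 4*x*y - 7*y^2 - 1*x - 10*y - 2 is:
H = [[6, -4], [-4, -14]]
Trace = 6 - 14 = -8
Determinant = 6*-14 - (-4)^2 = -100
Discriminant = (-8)^2 - 4*-100 = 464.0
Eigenvalues: lambda_1 = -14.7703, lambda_2 = 6.7703
The function is not convex.

0


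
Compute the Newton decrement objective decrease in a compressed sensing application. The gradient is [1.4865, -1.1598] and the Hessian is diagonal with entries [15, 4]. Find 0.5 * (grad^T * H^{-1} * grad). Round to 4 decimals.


Step 1: H is diagonal, so H^(-1) * g = [0.0991, -0.29].
Step 2: g^T H^(-1) g = sum_i g_i^2 / H_ii
  = (1.4865)^2/15 + (-1.1598)^2/4
  = 0.1473 + 0.3363 = 0.4836
Step 3: Objective decrease = 0.5 * g^T H^(-1) g = 0.2418


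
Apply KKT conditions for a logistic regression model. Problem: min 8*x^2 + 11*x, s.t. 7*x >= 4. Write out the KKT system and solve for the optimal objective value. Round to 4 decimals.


Step 1: Try lambda = 0 (constraint inactive).
x_unc = -11/(2*8) = -0.6875
Check: 7*-0.6875 = -4.8125 < 4 -- violated!
Step 2: Constraint must be active: 7*x = 4
x* = 4/7 = 0.5714 (rounded; the exact value 4/7 is used below)
lambda = (2*8*(4/7) + 11)/7 = 2.8776
Step 3: Compute optimal value.
f(x*) = 8*(4/7)^2 + 11*(4/7) = 8.898


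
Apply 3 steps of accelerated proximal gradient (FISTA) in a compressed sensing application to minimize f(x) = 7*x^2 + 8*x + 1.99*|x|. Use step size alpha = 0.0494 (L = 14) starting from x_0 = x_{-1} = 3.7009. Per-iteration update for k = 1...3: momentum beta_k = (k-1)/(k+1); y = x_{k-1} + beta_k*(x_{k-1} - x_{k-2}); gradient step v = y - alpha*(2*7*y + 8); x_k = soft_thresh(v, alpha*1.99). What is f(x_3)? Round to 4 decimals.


FISTA on f(x) = 7*x^2 + 8*x + 1.99*|x|
L = 14, alpha = 0.0494
Iteration 1: beta = 0.0, y = 3.7009 + 0.0*(3.7009 - 3.7009) = 3.7009
  grad(y) = 59.8126, v = y - alpha*grad = 0.7462
  prox(v) = soft_thresh(0.7462, 0.0983) = 0.6479
Iteration 2: beta = 0.3333, y = 0.6479 + 0.3333*(0.6479 - 3.7009) = -0.3698
  grad(y) = 2.8224, v = y - alpha*grad = -0.5093
  prox(v) = soft_thresh(-0.5093, 0.0983) = -0.4109
Iteration 3: beta = 0.5, y = -0.4109 + 0.5*(-0.4109 - 0.6479) = -0.9404
  grad(y) = -5.1649, v = y - alpha*grad = -0.6852
  prox(v) = soft_thresh(-0.6852, 0.0983) = -0.5869
f(x_3) = 7*(-0.5869)^2 + 8*(-0.5869) + 1.99*|-0.5869| = -1.1161


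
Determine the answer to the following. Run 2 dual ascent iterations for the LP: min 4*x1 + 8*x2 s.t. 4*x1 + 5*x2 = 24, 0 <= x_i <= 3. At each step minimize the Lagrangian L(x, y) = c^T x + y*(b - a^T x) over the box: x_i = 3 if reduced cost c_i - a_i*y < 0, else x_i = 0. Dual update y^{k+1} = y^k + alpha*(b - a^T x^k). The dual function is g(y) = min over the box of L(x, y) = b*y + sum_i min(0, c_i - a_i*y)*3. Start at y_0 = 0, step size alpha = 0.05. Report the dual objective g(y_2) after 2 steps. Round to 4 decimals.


Dual ascent for LP: min 4*x1 + 8*x2, 4*x1 + 5*x2 = 24, 0 <= x_i <= 3
Step 1: y^k = 0.0, reduced costs: (4.0, 8.0)
  x^k = (0.0, 0.0), subgradient = b - a^T x = 24.0
  y^{k+1} = 0.0 + 0.05*24.0 = 1.2
Step 2: y^k = 1.2, reduced costs: (-0.8, 2.0)
  x^k = (3.0, 0.0), subgradient = b - a^T x = 12.0
  y^{k+1} = 1.2 + 0.05*12.0 = 1.8
Dual objective at y_2 = 1.8: reduced costs (-3.2, -1.0), box minimizer x = (3.0, 3.0)
g(y_2) = b*y + (c1 - a1*y)*x1 + (c2 - a2*y)*x2 = 24*1.8 + (-3.2)*3.0 + (-1.0)*3.0 = 43.2 - 9.6 - 3.0 = 30.6


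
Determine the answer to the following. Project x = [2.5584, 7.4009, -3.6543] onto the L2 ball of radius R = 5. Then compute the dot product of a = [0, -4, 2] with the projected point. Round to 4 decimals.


Step 1: Compute ||x|| (intermediates to 6 decimals).
||x|| = sqrt(2.5584^2 + 7.4009^2 + (-3.6543)^2) = 8.641333
Step 2: Project.
Since ||x|| > R, scale = R/||x|| = 5/8.641333 = 0.578614, proj(x) = scale * x
proj(x) = [1.480326, 4.282264, -2.114429]
Step 3: Dot product.
a^T * proj(x) = 0*1.480326 - 4*4.282264 + 2*(-2.114429) = -21.3579


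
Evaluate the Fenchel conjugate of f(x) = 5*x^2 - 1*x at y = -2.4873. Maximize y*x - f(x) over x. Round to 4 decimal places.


f*(y) = sup_x {y*x - a*x^2 - b*x} = sup_x {(y-b)*x - a*x^2}
FOC: (y - b) - 2a*x = 0 => x* = (y - b)/(2a)
x* = (-2.4873 + 1)/(2*5) = -0.1487
f*(-2.4873) = (y-b)^2/(4a) = (-2.4873 + 1)^2/(4*5)
= 2.2121/20 = 0.1106


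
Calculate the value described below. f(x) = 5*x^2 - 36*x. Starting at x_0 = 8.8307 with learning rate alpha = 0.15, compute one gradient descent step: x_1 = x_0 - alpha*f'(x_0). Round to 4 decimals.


We compute the gradient at x_0 and apply the update.
f'(x) = 10*x - 36
f'(8.8307) = 10*8.8307 - 36 = 52.307
x_1 = 8.8307 - 0.15*52.307 = 0.9847


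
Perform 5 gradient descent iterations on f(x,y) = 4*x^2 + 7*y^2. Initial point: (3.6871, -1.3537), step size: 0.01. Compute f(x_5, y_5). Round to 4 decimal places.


Gradient descent on f(x,y) = 4*x^2 + 7*y^2.
Starting point: (3.6871, -1.3537), alpha = 0.01
Step 1: grad_x = 2*4*3.6871 = 29.4968, grad_y = 2*7*-1.3537 = -18.9518
  x_1 = 3.6871 - 0.01*29.4968 = 3.3921
  y_1 = -1.3537 - 0.01*-18.9518 = -1.1642
Step 2: grad_x = 2*4*3.3921 = 27.1371, grad_y = 2*7*-1.1642 = -16.2985
  x_2 = 3.3921 - 0.01*27.1371 = 3.1208
  y_2 = -1.1642 - 0.01*-16.2985 = -1.0012
Step 3: grad_x = 2*4*3.1208 = 24.9661, grad_y = 2*7*-1.0012 = -14.0168
  x_3 = 3.1208 - 0.01*24.9661 = 2.8711
  y_3 = -1.0012 - 0.01*-14.0168 = -0.861
Step 4: grad_x = 2*4*2.8711 = 22.9688, grad_y = 2*7*-0.861 = -12.0544
  x_4 = 2.8711 - 0.01*22.9688 = 2.6414
  y_4 = -0.861 - 0.01*-12.0544 = -0.7405
Step 5: grad_x = 2*4*2.6414 = 21.1313, grad_y = 2*7*-0.7405 = -10.3668
  x_5 = 2.6414 - 0.01*21.1313 = 2.4301
  y_5 = -0.7405 - 0.01*-10.3668 = -0.6368
f(2.4301, -0.6368) = 4*2.4301^2 + 7*(-0.6368)^2 = 26.4603


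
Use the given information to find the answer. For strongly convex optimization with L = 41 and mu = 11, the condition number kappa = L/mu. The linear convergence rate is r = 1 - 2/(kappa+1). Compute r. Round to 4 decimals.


Step 1: Compute the condition number.
kappa = L/mu = 41/11 = 3.7273
Step 2: Compute the convergence rate.
r = 1 - 2/(kappa + 1) = 1 - 2*mu/(L + mu) = (L - mu)/(L + mu) = 30/52 = 0.5769


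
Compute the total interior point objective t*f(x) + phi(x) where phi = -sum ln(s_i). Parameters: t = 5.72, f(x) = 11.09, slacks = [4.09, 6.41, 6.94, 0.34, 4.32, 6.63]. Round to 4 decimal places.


Step 1: Compute log-barrier.
ln values: [1.4085, 1.8579, 1.9373, -1.0788, 1.4633, 1.8916]
phi = -(1.4085 + 1.8579 + 1.9373 - 1.0788 + 1.4633 + 1.8916) = -7.4798
Step 2: Compute augmented objective.
t*f(x) = 5.72*11.09 = 63.4348
Total = 63.4348 - 7.4798 = 55.955


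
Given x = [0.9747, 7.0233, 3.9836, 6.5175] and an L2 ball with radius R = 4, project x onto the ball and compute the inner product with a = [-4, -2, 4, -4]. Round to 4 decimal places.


Step 1: Compute ||x|| (intermediates to 6 decimals).
||x|| = sqrt(0.9747^2 + 7.0233^2 + 3.9836^2 + 6.5175^2) = 10.422267
Step 2: Project.
Since ||x|| > R, scale = R/||x|| = 4/10.422267 = 0.383794, proj(x) = scale * x
proj(x) = [0.374084, 2.6955, 1.528882, 2.501377]
Step 3: Dot product.
a^T * proj(x) = -4*0.374084 - 2*2.6955 + 4*1.528882 - 4*2.501377 = -10.7773


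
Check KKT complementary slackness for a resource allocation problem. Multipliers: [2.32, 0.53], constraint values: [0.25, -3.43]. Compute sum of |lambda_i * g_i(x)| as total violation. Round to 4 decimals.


KKT complementary slackness check:
lambda_1 * g_1 = 2.32 * 0.25 = 0.58
lambda_2 * g_2 = 0.53 * -3.43 = -1.8179
Total violation = 0.58 + 1.8179 = 2.3979


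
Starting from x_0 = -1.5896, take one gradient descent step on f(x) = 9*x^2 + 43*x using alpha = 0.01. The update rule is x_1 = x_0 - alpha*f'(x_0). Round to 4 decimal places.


We compute the gradient at x_0 and apply the update.
f'(x) = 18*x + 43
f'(-1.5896) = 18*-1.5896 + 43 = 14.3872
x_1 = -1.5896 - 0.01*14.3872 = -1.7335


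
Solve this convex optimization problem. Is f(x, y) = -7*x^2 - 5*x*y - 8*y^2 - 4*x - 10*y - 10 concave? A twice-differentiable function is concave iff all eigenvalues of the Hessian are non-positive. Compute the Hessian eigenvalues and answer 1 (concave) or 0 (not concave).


The Hessian of f(x,y) = -7*x^2 - 5*x*y - 8*y^2 - 4*x - 10*y - 10 is:
H = [[-14, -5], [-5, -16]]
Trace = -14 - 16 = -30
Determinant = -14*-16 - (-5)^2 = 199
Discriminant = (-30)^2 - 4*199 = 104.0
Eigenvalues: lambda_1 = -20.099, lambda_2 = -9.901
The function is concave.

1


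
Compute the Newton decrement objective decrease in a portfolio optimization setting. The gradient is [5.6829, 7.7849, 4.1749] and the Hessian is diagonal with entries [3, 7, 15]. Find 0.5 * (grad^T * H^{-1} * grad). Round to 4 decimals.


Step 1: H is diagonal, so H^(-1) * g = [1.8943, 1.1121, 0.2783].
Step 2: g^T H^(-1) g = sum_i g_i^2 / H_ii
  = (5.6829)^2/3 + (7.7849)^2/7 + (4.1749)^2/15
  = 10.7651 + 8.6578 + 1.162 = 20.5849
Step 3: Objective decrease = 0.5 * g^T H^(-1) g = 10.2925


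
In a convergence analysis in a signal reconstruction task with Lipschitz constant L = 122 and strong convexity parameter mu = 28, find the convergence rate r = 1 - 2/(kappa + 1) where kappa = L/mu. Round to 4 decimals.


Step 1: Compute the condition number.
kappa = L/mu = 122/28 = 4.3571
Step 2: Compute the convergence rate.
r = 1 - 2/(kappa + 1) = 1 - 2*mu/(L + mu) = (L - mu)/(L + mu) = 94/150 = 0.6267


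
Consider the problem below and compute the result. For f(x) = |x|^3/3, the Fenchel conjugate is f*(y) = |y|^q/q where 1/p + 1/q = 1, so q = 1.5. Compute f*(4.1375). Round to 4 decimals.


The conjugate exponent q satisfies 1/p + 1/q = 1.
p = 3, so q = 3/(3 - 1) = 1.5
|y|^q = 4.1375^1.5 = 8.416
f*(4.1375) = 8.416 / 1.5 = 5.6107


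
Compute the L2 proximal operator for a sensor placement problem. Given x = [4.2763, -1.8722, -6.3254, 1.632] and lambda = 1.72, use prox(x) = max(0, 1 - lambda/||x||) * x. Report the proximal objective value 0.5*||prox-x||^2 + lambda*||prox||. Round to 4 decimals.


Step 1: Compute ||x||.
||x|| = 8.0291
Step 2: Compute scaling factor.
scale = max(0, 1 - 1.72/8.0291) = 0.7858
Step 3: prox(x) = [3.3602, -1.4711, -4.9704, 1.2824]
||prox(x)|| = 6.3091
Step 4: Proximal objective.
0.5*||prox-x||^2 = 1.4792
lambda*||prox|| = 10.8517
Total = 12.3308


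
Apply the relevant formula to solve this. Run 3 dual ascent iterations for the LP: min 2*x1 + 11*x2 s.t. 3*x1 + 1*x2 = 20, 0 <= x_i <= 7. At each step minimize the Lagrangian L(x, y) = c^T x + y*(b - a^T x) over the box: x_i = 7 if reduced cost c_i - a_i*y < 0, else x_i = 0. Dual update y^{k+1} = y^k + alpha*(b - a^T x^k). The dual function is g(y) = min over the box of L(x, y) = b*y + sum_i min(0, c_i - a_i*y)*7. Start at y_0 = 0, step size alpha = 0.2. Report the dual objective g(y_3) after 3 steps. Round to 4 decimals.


Dual ascent for LP: min 2*x1 + 11*x2, 3*x1 + 1*x2 = 20, 0 <= x_i <= 7
Step 1: y^k = 0.0, reduced costs: (2.0, 11.0)
  x^k = (0.0, 0.0), subgradient = b - a^T x = 20.0
  y^{k+1} = 0.0 + 0.2*20.0 = 4.0
Step 2: y^k = 4.0, reduced costs: (-10.0, 7.0)
  x^k = (7.0, 0.0), subgradient = b - a^T x = -1.0
  y^{k+1} = 4.0 + 0.2*-1.0 = 3.8
Step 3: y^k = 3.8, reduced costs: (-9.4, 7.2)
  x^k = (7.0, 0.0), subgradient = b - a^T x = -1.0
  y^{k+1} = 3.8 + 0.2*-1.0 = 3.6
Dual objective at y_3 = 3.6: reduced costs (-8.8, 7.4), box minimizer x = (7.0, 0.0)
g(y_3) = b*y + (c1 - a1*y)*x1 + (c2 - a2*y)*x2 = 20*3.6 + (-8.8)*7.0 + 7.4*0.0 = 72.0 - 61.6 + 0.0 = 10.4


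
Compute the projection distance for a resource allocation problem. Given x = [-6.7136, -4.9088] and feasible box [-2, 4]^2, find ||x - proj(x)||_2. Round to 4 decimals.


Project each component onto [-2, 4].
clip(-6.7136) = -2.0, clip(-4.9088) = -2.0
Projection = [-2.0, -2.0]
Squared diffs: [22.218, 8.4611]
Distance = sqrt(30.6791) = 5.5389


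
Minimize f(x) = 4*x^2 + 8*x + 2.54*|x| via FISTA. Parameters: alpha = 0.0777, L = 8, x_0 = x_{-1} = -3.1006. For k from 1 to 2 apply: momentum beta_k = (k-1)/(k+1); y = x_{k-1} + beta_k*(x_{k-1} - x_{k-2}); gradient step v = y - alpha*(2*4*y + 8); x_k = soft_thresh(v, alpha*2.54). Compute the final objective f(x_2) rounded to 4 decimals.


FISTA on f(x) = 4*x^2 + 8*x + 2.54*|x|
L = 8, alpha = 0.0777
Iteration 1: beta = 0.0, y = -3.1006 + 0.0*(-3.1006 + 3.1006) = -3.1006
  grad(y) = -16.8048, v = y - alpha*grad = -1.7949
  prox(v) = soft_thresh(-1.7949, 0.1974) = -1.5975
Iteration 2: beta = 0.3333, y = -1.5975 + 0.3333*(-1.5975 + 3.1006) = -1.0965
  grad(y) = -0.7718, v = y - alpha*grad = -1.0365
  prox(v) = soft_thresh(-1.0365, 0.1974) = -0.8391
f(x_2) = 4*(-0.8391)^2 + 8*(-0.8391) + 2.54*|-0.8391| = -1.7651


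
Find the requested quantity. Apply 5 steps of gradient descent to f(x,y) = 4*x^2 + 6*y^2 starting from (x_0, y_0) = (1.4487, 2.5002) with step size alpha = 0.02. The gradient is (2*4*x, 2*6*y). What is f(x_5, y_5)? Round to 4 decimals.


Gradient descent on f(x,y) = 4*x^2 + 6*y^2.
Starting point: (1.4487, 2.5002), alpha = 0.02
Step 1: grad_x = 2*4*1.4487 = 11.5896, grad_y = 2*6*2.5002 = 30.0024
  x_1 = 1.4487 - 0.02*11.5896 = 1.2169
  y_1 = 2.5002 - 0.02*30.0024 = 1.9002
Step 2: grad_x = 2*4*1.2169 = 9.7353, grad_y = 2*6*1.9002 = 22.8018
  x_2 = 1.2169 - 0.02*9.7353 = 1.0222
  y_2 = 1.9002 - 0.02*22.8018 = 1.4441
Step 3: grad_x = 2*4*1.0222 = 8.1776, grad_y = 2*6*1.4441 = 17.3294
  x_3 = 1.0222 - 0.02*8.1776 = 0.8587
  y_3 = 1.4441 - 0.02*17.3294 = 1.0975
Step 4: grad_x = 2*4*0.8587 = 6.8692, grad_y = 2*6*1.0975 = 13.1703
  x_4 = 0.8587 - 0.02*6.8692 = 0.7213
  y_4 = 1.0975 - 0.02*13.1703 = 0.8341
Step 5: grad_x = 2*4*0.7213 = 5.7701, grad_y = 2*6*0.8341 = 10.0095
  x_5 = 0.7213 - 0.02*5.7701 = 0.6059
  y_5 = 0.8341 - 0.02*10.0095 = 0.6339
f(0.6059, 0.6339) = 4*0.6059^2 + 6*0.6339^2 = 3.8795


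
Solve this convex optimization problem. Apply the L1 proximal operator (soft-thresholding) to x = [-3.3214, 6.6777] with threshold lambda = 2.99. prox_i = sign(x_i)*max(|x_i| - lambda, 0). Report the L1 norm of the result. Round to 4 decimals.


Soft-thresholding with lambda = 2.99:
prox(-3.3214) = sign(-3.3214)*max(|-3.3214| - 2.99, 0) = -0.3314
prox(6.6777) = sign(6.6777)*max(|6.6777| - 2.99, 0) = 3.6877
prox(x) = [-0.3314, 3.6877]
||prox(x)||_1 = 0.3314 + 3.6877 = 4.0191


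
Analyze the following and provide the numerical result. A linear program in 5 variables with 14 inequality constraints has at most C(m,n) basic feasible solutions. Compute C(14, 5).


Each vertex corresponds to some choice of n active constraints out of m, so the number of vertices is at most C(m, n) = m! / (n!(m-n)!).
m = 14, n = 5
Numerator: 14 * 13 * 12 * 11 * 10
Denominator: 5! = 120
C(14, 5) = 2002


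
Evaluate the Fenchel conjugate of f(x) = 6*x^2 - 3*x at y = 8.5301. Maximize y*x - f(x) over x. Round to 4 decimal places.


f*(y) = sup_x {y*x - a*x^2 - b*x} = sup_x {(y-b)*x - a*x^2}
FOC: (y - b) - 2a*x = 0 => x* = (y - b)/(2a)
x* = (8.5301 + 3)/(2*6) = 0.9608
f*(8.5301) = (y-b)^2/(4a) = (8.5301 + 3)^2/(4*6)
= 132.9432/24 = 5.5393


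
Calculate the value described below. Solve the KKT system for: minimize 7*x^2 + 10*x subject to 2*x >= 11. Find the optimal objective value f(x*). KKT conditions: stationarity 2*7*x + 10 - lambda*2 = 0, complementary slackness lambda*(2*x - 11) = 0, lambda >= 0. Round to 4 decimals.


Step 1: Try lambda = 0 (constraint inactive).
x_unc = -10/(2*7) = -0.7143
Check: 2*-0.7143 = -1.4286 < 11 -- violated!
Step 2: Constraint must be active: 2*x = 11
x* = 11/2 = 5.5
lambda = (2*7*5.5 + 10)/2 = 43.5
Step 3: Compute optimal value.
f(x*) = 7*5.5^2 + 10*5.5 = 266.75


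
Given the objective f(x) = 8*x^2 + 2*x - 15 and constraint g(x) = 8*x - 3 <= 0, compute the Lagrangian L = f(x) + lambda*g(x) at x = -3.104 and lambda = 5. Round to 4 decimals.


Step 1: Evaluate f(x).
f(-3.104) = 8*(-3.104)^2 + 2*(-3.104) - 15 = 55.8705
Step 2: Evaluate g(x).
g(-3.104) = 8*-3.104 - 3 = -27.832
Step 3: Compute Lagrangian.
L = 55.8705 + 5*-27.832 = -83.2895


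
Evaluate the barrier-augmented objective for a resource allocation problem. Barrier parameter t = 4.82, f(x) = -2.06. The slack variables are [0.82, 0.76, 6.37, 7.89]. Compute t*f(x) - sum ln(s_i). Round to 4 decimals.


Step 1: Compute log-barrier.
ln values: [-0.1985, -0.2744, 1.8516, 2.0656]
phi = -(-0.1985 - 0.2744 + 1.8516 + 2.0656) = -3.4443
Step 2: Compute augmented objective.
t*f(x) = 4.82*-2.06 = -9.9292
Total = -9.9292 - 3.4443 = -13.3735


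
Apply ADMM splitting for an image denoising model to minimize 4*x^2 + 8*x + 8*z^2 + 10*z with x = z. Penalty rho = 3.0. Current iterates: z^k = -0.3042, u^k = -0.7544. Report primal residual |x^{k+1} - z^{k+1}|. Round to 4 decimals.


ADMM iteration with rho = 3.0, z^k = -0.3042, u^k = -0.7544
Step 1: x-update.
Minimize 4*x^2 + 8*x + (3.0/2)*(x + 0.3042 - 0.7544)^2
FOC: (2*4 + 3.0)*x = -8 + 3.0*(-0.3042 + 0.7544)
x^{k+1} = -0.6045
Step 2: z-update.
Minimize 8*z^2 + 10*z + (3.0/2)*(-0.6045 - z - 0.7544)^2
FOC: (2*8 + 3.0)*z = -10 + 3.0*(-0.6045 - 0.7544)
z^{k+1} = -0.7409
Step 3: u-update.
u^{k+1} = -0.7544 - 0.6045 + 0.7409 = -0.618
Step 4: Primal residual = |-0.6045 + 0.7409| = 0.1364


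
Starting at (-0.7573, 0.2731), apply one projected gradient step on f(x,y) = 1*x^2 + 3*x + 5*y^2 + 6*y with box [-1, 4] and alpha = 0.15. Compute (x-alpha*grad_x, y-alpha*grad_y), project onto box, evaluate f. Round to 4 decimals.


Step 1: Compute gradient at (-0.7573, 0.2731).
grad_x = 2*1*-0.7573 + 3 = 1.4854
grad_y = 2*5*0.2731 + 6 = 8.731
Step 2: Gradient step.
x_raw = -0.7573 - 0.15*1.4854 = -0.9801
y_raw = 0.2731 - 0.15*8.731 = -1.0366
Step 3: Project onto [-1, 4].
x_proj = clip(-0.9801) = -0.9801
y_proj = clip(-1.0366) = -1.0
Step 4: Evaluate f.
f(-0.9801, -1.0) = -2.9797


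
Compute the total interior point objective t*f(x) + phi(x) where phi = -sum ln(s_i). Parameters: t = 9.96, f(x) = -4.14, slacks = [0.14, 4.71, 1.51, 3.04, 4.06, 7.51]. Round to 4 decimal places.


Step 1: Compute log-barrier.
ln values: [-1.9661, 1.5497, 0.4121, 1.1119, 1.4012, 2.0162]
phi = -(-1.9661 + 1.5497 + 0.4121 + 1.1119 + 1.4012 + 2.0162) = -4.525
Step 2: Compute augmented objective.
t*f(x) = 9.96*-4.14 = -41.2344
Total = -41.2344 - 4.525 = -45.7594


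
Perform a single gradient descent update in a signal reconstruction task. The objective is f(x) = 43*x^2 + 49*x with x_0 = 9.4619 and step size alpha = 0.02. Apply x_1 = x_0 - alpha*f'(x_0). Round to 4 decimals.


We compute the gradient at x_0 and apply the update.
f'(x) = 86*x + 49
f'(9.4619) = 86*9.4619 + 49 = 862.7234
x_1 = 9.4619 - 0.02*862.7234 = -7.7926


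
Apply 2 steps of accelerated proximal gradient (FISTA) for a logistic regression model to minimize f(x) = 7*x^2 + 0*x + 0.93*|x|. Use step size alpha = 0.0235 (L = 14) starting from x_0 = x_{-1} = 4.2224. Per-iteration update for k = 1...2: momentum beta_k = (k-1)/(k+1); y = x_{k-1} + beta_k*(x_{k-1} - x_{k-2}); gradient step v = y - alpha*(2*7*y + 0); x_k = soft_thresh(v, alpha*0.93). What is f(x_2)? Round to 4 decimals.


FISTA on f(x) = 7*x^2 + 0*x + 0.93*|x|
L = 14, alpha = 0.0235
Iteration 1: beta = 0.0, y = 4.2224 + 0.0*(4.2224 - 4.2224) = 4.2224
  grad(y) = 59.1136, v = y - alpha*grad = 2.8332
  prox(v) = soft_thresh(2.8332, 0.0219) = 2.8114
Iteration 2: beta = 0.3333, y = 2.8114 + 0.3333*(2.8114 - 4.2224) = 2.341
  grad(y) = 32.7745, v = y - alpha*grad = 1.5708
  prox(v) = soft_thresh(1.5708, 0.0219) = 1.549
f(x_2) = 7*1.549^2 + 0*1.549 + 0.93*|1.549| = 18.2359


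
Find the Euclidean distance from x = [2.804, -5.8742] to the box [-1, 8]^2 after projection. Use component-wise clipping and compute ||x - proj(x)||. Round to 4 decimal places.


Project each component onto [-1, 8].
clip(2.804) = 2.804, clip(-5.8742) = -1.0
Projection = [2.804, -1.0]
Squared diffs: [0.0, 23.7578]
Distance = sqrt(23.7578) = 4.8742
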